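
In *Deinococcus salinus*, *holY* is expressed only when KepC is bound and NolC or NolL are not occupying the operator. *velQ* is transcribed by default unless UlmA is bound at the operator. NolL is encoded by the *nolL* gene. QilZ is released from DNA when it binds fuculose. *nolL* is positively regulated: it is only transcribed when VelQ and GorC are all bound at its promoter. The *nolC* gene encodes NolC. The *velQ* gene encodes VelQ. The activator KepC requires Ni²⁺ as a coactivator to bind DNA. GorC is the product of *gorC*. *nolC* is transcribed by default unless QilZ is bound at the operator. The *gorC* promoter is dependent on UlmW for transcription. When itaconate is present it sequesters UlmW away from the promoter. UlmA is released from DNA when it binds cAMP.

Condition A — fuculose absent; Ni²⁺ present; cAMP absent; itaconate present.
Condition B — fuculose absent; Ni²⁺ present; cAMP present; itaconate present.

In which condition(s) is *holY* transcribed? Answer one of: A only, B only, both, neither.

both

Condition A:
Fuculose is absent, so QilZ is active.
With repressor QilZ bound, *nolC* is not transcribed.
So NolC is not produced.
Ni²⁺ is present, so KepC is active.
cAMP is absent, so UlmA is active.
With repressor UlmA bound, *velQ* is not transcribed.
So VelQ is not produced.
Itaconate is present, so UlmW is inactive.
Required activator UlmW is absent, so *gorC* is not transcribed.
So GorC is not produced.
Required activator VelQ is absent, so *nolL* is not transcribed.
So NolL is not produced.
No repressor is bound and KepC is active, so *holY* is transcribed.
→ *holY* is ON in A.
Condition B:
Fuculose is absent, so QilZ is active.
With repressor QilZ bound, *nolC* is not transcribed.
So NolC is not produced.
Ni²⁺ is present, so KepC is active.
cAMP is present, so UlmA is inactive.
With no repressor bound, *velQ* is transcribed.
So VelQ is produced and active.
Itaconate is present, so UlmW is inactive.
Required activator UlmW is absent, so *gorC* is not transcribed.
So GorC is not produced.
Required activator GorC is absent, so *nolL* is not transcribed.
So NolL is not produced.
No repressor is bound and KepC is active, so *holY* is transcribed.
→ *holY* is ON in B.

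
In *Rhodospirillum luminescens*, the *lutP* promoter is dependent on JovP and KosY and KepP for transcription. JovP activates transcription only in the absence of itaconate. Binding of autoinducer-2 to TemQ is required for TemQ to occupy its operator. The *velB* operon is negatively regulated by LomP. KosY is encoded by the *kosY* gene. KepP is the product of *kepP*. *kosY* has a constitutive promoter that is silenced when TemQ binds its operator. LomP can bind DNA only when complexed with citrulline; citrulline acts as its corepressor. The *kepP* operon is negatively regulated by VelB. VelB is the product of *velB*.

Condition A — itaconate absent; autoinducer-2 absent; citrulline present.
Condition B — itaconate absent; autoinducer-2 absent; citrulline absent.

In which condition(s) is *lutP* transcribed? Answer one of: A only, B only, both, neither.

A only

Condition A:
Itaconate is absent, so JovP is active.
Autoinducer-2 is absent, so TemQ is inactive.
With no repressor bound, *kosY* is transcribed.
So KosY is produced and active.
Citrulline is present, so LomP is active.
With repressor LomP bound, *velB* is not transcribed.
So VelB is not produced.
With no repressor bound, *kepP* is transcribed.
So KepP is produced and active.
No repressor is bound and JovP and KosY and KepP are active, so *lutP* is transcribed.
→ *lutP* is ON in A.
Condition B:
Itaconate is absent, so JovP is active.
Autoinducer-2 is absent, so TemQ is inactive.
With no repressor bound, *kosY* is transcribed.
So KosY is produced and active.
Citrulline is absent, so LomP is inactive.
With no repressor bound, *velB* is transcribed.
So VelB is produced and active.
With repressor VelB bound, *kepP* is not transcribed.
So KepP is not produced.
Required activator KepP is absent, so *lutP* is not transcribed.
→ *lutP* is OFF in B.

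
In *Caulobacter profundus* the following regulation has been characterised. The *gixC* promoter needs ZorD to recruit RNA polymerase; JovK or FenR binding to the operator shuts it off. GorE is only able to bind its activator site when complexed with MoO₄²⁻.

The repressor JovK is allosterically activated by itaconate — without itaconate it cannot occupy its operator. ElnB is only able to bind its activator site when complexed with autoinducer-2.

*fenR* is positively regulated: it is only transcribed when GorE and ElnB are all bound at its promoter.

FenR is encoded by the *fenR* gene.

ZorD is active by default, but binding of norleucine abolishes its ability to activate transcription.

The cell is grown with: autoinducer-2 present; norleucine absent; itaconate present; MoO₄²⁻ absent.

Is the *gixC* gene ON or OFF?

Itaconate is present, so JovK is active.
Norleucine is absent, so ZorD is active.
MoO₄²⁻ is absent, so GorE is inactive.
Autoinducer-2 is present, so ElnB is active.
Required activator GorE is absent, so *fenR* is not transcribed.
So FenR is not produced.
With repressor JovK bound, *gixC* is not transcribed.

OFF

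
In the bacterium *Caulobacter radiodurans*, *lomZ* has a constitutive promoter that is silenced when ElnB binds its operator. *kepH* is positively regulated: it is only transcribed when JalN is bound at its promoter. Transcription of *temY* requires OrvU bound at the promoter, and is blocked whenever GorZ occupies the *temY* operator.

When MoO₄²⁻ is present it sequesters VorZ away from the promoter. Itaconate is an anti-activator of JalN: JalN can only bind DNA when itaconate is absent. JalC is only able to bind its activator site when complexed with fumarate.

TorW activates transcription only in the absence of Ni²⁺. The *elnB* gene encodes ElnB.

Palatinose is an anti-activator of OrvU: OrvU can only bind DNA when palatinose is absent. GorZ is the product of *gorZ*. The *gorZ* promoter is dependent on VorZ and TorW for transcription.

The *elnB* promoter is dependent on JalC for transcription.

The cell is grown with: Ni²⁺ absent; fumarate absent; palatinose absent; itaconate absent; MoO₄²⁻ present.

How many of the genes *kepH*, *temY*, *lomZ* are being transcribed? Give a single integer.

3

Itaconate is absent, so JalN is active.
No repressor is bound and JalN is active, so *kepH* is transcribed.
→ *kepH* is ON.
Palatinose is absent, so OrvU is active.
MoO₄²⁻ is present, so VorZ is inactive.
Ni²⁺ is absent, so TorW is active.
Required activator VorZ is absent, so *gorZ* is not transcribed.
So GorZ is not produced.
No repressor is bound and OrvU is active, so *temY* is transcribed.
→ *temY* is ON.
Fumarate is absent, so JalC is inactive.
Required activator JalC is absent, so *elnB* is not transcribed.
So ElnB is not produced.
With no repressor bound, *lomZ* is transcribed.
→ *lomZ* is ON.
3 of the 3 genes are transcribed.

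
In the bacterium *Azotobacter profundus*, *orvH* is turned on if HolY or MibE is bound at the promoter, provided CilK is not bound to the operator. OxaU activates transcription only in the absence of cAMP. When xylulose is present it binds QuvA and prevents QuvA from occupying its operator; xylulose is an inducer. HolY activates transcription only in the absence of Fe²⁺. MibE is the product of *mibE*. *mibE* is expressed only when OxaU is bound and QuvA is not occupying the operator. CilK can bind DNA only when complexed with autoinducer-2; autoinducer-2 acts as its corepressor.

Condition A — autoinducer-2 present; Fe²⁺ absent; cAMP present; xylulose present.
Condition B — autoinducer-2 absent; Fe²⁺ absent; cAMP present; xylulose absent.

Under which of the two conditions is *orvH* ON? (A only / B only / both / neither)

Condition A:
Autoinducer-2 is present, so CilK is active.
Fe²⁺ is absent, so HolY is active.
cAMP is present, so OxaU is inactive.
Xylulose is present, so QuvA is inactive.
Required activator OxaU is absent, so *mibE* is not transcribed.
So MibE is not produced.
With repressor CilK bound, *orvH* is not transcribed.
→ *orvH* is OFF in A.
Condition B:
Autoinducer-2 is absent, so CilK is inactive.
Fe²⁺ is absent, so HolY is active.
cAMP is present, so OxaU is inactive.
Xylulose is absent, so QuvA is active.
With repressor QuvA bound, *mibE* is not transcribed.
So MibE is not produced.
Activator HolY is present, so *orvH* is transcribed.
→ *orvH* is ON in B.

B only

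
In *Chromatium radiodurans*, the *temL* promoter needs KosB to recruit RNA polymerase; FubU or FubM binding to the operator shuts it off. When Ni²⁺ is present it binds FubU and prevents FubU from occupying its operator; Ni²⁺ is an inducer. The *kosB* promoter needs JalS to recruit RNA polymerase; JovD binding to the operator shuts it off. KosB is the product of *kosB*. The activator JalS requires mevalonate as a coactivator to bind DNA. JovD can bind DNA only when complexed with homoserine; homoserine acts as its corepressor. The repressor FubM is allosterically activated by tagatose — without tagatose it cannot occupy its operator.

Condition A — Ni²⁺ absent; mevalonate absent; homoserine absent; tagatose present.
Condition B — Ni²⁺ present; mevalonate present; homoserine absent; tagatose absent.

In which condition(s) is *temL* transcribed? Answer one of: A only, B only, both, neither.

B only

Condition A:
Ni²⁺ is absent, so FubU is active.
Mevalonate is absent, so JalS is inactive.
Homoserine is absent, so JovD is inactive.
Required activator JalS is absent, so *kosB* is not transcribed.
So KosB is not produced.
Tagatose is present, so FubM is active.
With repressor FubU bound, *temL* is not transcribed.
→ *temL* is OFF in A.
Condition B:
Ni²⁺ is present, so FubU is inactive.
Mevalonate is present, so JalS is active.
Homoserine is absent, so JovD is inactive.
No repressor is bound and JalS is active, so *kosB* is transcribed.
So KosB is produced and active.
Tagatose is absent, so FubM is inactive.
No repressor is bound and KosB is active, so *temL* is transcribed.
→ *temL* is ON in B.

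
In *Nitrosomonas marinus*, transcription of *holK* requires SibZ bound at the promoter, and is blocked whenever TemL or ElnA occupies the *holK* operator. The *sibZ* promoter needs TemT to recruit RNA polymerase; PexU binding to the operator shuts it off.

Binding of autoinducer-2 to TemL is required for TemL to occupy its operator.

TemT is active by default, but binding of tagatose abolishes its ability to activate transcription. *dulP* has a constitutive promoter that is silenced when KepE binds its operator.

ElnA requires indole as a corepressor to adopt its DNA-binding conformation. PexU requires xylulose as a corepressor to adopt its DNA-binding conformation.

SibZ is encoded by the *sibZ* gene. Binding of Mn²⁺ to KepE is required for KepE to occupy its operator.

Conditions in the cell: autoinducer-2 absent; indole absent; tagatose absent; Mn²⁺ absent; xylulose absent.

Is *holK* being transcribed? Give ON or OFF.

ON

Tagatose is absent, so TemT is active.
Xylulose is absent, so PexU is inactive.
No repressor is bound and TemT is active, so *sibZ* is transcribed.
So SibZ is produced and active.
Autoinducer-2 is absent, so TemL is inactive.
Indole is absent, so ElnA is inactive.
No repressor is bound and SibZ is active, so *holK* is transcribed.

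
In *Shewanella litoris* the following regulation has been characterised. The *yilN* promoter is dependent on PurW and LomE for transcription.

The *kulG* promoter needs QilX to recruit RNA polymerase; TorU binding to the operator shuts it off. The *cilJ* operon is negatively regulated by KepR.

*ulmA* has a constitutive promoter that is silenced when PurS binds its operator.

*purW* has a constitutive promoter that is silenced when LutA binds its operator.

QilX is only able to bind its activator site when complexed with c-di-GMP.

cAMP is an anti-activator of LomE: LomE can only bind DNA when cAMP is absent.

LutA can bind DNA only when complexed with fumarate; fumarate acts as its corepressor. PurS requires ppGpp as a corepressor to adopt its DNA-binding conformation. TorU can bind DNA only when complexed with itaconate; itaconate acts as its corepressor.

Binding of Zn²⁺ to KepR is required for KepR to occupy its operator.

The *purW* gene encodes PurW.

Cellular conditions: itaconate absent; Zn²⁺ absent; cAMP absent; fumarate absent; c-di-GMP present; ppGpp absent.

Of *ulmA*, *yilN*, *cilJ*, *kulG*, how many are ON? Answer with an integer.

4

ppGpp is absent, so PurS is inactive.
With no repressor bound, *ulmA* is transcribed.
→ *ulmA* is ON.
Fumarate is absent, so LutA is inactive.
With no repressor bound, *purW* is transcribed.
So PurW is produced and active.
cAMP is absent, so LomE is active.
No repressor is bound and PurW and LomE are active, so *yilN* is transcribed.
→ *yilN* is ON.
Zn²⁺ is absent, so KepR is inactive.
With no repressor bound, *cilJ* is transcribed.
→ *cilJ* is ON.
Itaconate is absent, so TorU is inactive.
c-di-GMP is present, so QilX is active.
No repressor is bound and QilX is active, so *kulG* is transcribed.
→ *kulG* is ON.
4 of the 4 genes are transcribed.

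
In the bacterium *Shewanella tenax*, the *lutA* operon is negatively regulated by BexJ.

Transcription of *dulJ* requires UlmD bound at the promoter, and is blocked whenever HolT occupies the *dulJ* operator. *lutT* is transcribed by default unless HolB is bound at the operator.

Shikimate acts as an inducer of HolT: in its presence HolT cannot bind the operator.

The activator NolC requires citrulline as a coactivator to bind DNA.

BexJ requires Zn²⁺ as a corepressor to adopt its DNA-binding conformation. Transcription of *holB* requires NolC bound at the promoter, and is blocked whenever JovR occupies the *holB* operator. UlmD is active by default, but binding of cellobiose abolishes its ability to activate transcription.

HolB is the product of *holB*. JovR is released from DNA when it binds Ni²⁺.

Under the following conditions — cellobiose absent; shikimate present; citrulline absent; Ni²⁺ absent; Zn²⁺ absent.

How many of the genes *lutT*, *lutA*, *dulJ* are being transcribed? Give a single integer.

3

Citrulline is absent, so NolC is inactive.
Ni²⁺ is absent, so JovR is active.
With repressor JovR bound, *holB* is not transcribed.
So HolB is not produced.
With no repressor bound, *lutT* is transcribed.
→ *lutT* is ON.
Zn²⁺ is absent, so BexJ is inactive.
With no repressor bound, *lutA* is transcribed.
→ *lutA* is ON.
Shikimate is present, so HolT is inactive.
Cellobiose is absent, so UlmD is active.
No repressor is bound and UlmD is active, so *dulJ* is transcribed.
→ *dulJ* is ON.
3 of the 3 genes are transcribed.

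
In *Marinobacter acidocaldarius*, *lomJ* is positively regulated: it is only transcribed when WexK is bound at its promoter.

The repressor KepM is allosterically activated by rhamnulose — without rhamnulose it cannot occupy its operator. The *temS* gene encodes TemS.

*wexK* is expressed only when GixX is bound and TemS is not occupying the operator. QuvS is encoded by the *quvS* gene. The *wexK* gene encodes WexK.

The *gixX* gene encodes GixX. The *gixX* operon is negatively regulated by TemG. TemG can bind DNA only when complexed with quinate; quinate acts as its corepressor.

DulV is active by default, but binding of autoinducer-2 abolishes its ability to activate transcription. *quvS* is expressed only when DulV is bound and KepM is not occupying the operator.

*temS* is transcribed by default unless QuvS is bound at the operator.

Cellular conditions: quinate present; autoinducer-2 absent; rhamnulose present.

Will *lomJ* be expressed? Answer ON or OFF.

Autoinducer-2 is absent, so DulV is active.
Rhamnulose is present, so KepM is active.
With repressor KepM bound, *quvS* is not transcribed.
So QuvS is not produced.
With no repressor bound, *temS* is transcribed.
So TemS is produced and active.
Quinate is present, so TemG is active.
With repressor TemG bound, *gixX* is not transcribed.
So GixX is not produced.
With repressor TemS bound, *wexK* is not transcribed.
So WexK is not produced.
Required activator WexK is absent, so *lomJ* is not transcribed.

OFF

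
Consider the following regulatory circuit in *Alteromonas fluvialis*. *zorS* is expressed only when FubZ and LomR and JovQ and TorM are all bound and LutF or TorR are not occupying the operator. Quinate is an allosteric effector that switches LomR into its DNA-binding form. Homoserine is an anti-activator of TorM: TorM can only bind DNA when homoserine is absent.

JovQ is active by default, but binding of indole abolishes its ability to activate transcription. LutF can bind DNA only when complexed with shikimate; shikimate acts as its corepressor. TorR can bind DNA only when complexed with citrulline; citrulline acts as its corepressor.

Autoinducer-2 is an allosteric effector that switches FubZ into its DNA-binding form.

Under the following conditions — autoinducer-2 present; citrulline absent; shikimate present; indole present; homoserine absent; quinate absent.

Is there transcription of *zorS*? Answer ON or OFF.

Shikimate is present, so LutF is active.
Autoinducer-2 is present, so FubZ is active.
Quinate is absent, so LomR is inactive.
Indole is present, so JovQ is inactive.
Citrulline is absent, so TorR is inactive.
Homoserine is absent, so TorM is active.
With repressor LutF bound, *zorS* is not transcribed.

OFF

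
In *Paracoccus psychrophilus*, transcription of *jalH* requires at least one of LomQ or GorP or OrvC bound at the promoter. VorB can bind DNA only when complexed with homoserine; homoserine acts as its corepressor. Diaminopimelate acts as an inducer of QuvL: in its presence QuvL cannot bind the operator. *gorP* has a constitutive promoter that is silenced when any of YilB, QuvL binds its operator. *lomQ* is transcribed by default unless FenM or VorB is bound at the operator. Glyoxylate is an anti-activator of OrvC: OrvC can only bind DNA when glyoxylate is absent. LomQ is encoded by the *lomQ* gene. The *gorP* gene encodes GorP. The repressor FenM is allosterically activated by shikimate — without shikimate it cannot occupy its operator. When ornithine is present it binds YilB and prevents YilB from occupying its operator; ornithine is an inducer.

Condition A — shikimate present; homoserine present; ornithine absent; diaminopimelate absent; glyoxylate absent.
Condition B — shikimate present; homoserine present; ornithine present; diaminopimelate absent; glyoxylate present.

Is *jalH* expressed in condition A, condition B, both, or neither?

Condition A:
Shikimate is present, so FenM is active.
Homoserine is present, so VorB is active.
With repressor FenM bound, *lomQ* is not transcribed.
So LomQ is not produced.
Ornithine is absent, so YilB is active.
Diaminopimelate is absent, so QuvL is active.
With repressor YilB bound, *gorP* is not transcribed.
So GorP is not produced.
Glyoxylate is absent, so OrvC is active.
Activator OrvC is present, so *jalH* is transcribed.
→ *jalH* is ON in A.
Condition B:
Shikimate is present, so FenM is active.
Homoserine is present, so VorB is active.
With repressor FenM bound, *lomQ* is not transcribed.
So LomQ is not produced.
Ornithine is present, so YilB is inactive.
Diaminopimelate is absent, so QuvL is active.
With repressor QuvL bound, *gorP* is not transcribed.
So GorP is not produced.
Glyoxylate is present, so OrvC is inactive.
No activator is available at the *jalH* promoter, so *jalH* is not transcribed.
→ *jalH* is OFF in B.

A only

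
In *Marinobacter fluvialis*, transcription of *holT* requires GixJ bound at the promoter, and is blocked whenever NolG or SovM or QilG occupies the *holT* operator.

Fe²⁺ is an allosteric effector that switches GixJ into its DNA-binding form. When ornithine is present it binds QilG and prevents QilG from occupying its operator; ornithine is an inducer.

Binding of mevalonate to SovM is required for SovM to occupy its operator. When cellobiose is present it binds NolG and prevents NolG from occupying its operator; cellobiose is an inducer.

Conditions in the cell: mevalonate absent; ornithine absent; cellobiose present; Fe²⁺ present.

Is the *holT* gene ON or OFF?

OFF

Cellobiose is present, so NolG is inactive.
Mevalonate is absent, so SovM is inactive.
Ornithine is absent, so QilG is active.
Fe²⁺ is present, so GixJ is active.
With repressor QilG bound, *holT* is not transcribed.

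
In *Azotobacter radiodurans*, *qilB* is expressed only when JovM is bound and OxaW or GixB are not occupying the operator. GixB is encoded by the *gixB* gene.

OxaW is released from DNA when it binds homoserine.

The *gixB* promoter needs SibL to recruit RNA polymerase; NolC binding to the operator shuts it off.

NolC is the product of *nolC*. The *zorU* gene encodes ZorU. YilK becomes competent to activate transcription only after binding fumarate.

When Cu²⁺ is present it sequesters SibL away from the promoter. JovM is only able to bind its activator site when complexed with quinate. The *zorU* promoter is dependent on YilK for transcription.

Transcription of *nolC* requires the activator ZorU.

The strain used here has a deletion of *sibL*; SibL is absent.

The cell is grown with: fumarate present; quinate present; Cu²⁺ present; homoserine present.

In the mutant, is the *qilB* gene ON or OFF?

ON

Quinate is present, so JovM is active.
Homoserine is present, so OxaW is inactive.
Fumarate is present, so YilK is active.
No repressor is bound and YilK is active, so *zorU* is transcribed.
So ZorU is produced and active.
No repressor is bound and ZorU is active, so *nolC* is transcribed.
So NolC is produced and active.
SibL is non-functional in this strain, so it has no effect.
With repressor NolC bound, *gixB* is not transcribed.
So GixB is not produced.
No repressor is bound and JovM is active, so *qilB* is transcribed.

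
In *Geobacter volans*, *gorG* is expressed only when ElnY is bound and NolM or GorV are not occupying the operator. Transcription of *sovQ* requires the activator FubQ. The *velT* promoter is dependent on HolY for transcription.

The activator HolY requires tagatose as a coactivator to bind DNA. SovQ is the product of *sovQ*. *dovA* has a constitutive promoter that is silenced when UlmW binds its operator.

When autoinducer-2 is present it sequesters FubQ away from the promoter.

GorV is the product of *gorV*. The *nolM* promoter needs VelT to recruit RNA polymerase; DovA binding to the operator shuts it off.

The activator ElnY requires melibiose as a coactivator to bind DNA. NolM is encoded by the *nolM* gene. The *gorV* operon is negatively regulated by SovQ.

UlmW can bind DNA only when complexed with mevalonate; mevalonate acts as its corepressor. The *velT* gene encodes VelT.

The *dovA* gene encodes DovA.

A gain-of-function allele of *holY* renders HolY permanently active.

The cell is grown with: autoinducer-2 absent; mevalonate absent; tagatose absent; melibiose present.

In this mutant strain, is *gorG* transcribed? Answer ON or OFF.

Mevalonate is absent, so UlmW is inactive.
With no repressor bound, *dovA* is transcribed.
So DovA is produced and active.
HolY is constitutively active in this strain.
No repressor is bound and HolY is active, so *velT* is transcribed.
So VelT is produced and active.
With repressor DovA bound, *nolM* is not transcribed.
So NolM is not produced.
Melibiose is present, so ElnY is active.
Autoinducer-2 is absent, so FubQ is active.
No repressor is bound and FubQ is active, so *sovQ* is transcribed.
So SovQ is produced and active.
With repressor SovQ bound, *gorV* is not transcribed.
So GorV is not produced.
No repressor is bound and ElnY is active, so *gorG* is transcribed.

ON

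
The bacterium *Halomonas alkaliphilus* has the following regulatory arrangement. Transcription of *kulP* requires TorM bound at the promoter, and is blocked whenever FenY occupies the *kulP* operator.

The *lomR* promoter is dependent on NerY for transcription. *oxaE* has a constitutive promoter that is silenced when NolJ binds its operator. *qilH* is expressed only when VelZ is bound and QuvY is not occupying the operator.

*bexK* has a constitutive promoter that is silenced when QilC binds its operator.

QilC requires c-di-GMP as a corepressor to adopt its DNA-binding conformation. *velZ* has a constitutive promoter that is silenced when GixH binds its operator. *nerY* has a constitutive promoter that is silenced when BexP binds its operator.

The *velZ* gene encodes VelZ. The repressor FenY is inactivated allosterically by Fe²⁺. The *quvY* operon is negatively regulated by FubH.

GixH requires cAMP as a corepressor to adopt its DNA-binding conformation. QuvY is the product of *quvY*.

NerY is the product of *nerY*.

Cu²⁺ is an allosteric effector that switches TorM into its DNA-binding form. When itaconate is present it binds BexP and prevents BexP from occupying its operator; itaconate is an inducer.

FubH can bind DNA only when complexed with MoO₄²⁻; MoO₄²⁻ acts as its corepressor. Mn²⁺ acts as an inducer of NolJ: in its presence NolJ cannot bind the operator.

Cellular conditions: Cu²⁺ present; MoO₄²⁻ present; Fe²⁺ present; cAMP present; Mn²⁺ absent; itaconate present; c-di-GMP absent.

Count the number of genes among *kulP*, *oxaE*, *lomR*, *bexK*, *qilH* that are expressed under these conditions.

Cu²⁺ is present, so TorM is active.
Fe²⁺ is present, so FenY is inactive.
No repressor is bound and TorM is active, so *kulP* is transcribed.
→ *kulP* is ON.
Mn²⁺ is absent, so NolJ is active.
With repressor NolJ bound, *oxaE* is not transcribed.
→ *oxaE* is OFF.
Itaconate is present, so BexP is inactive.
With no repressor bound, *nerY* is transcribed.
So NerY is produced and active.
No repressor is bound and NerY is active, so *lomR* is transcribed.
→ *lomR* is ON.
c-di-GMP is absent, so QilC is inactive.
With no repressor bound, *bexK* is transcribed.
→ *bexK* is ON.
cAMP is present, so GixH is active.
With repressor GixH bound, *velZ* is not transcribed.
So VelZ is not produced.
MoO₄²⁻ is present, so FubH is active.
With repressor FubH bound, *quvY* is not transcribed.
So QuvY is not produced.
Required activator VelZ is absent, so *qilH* is not transcribed.
→ *qilH* is OFF.
3 of the 5 genes are transcribed.

3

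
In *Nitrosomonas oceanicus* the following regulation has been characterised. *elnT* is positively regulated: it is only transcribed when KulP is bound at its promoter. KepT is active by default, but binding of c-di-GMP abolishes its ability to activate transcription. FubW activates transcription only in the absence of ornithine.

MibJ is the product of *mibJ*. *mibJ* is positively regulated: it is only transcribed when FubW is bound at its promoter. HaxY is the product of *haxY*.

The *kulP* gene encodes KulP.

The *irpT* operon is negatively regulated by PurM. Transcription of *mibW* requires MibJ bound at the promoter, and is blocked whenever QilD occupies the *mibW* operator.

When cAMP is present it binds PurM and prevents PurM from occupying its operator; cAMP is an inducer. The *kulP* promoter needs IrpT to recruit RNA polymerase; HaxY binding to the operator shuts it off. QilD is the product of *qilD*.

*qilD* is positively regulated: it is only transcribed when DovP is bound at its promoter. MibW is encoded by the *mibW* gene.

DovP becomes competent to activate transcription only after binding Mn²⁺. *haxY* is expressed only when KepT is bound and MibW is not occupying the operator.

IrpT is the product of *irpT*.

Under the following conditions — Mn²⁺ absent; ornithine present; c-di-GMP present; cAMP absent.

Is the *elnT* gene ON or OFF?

Mn²⁺ is absent, so DovP is inactive.
Required activator DovP is absent, so *qilD* is not transcribed.
So QilD is not produced.
Ornithine is present, so FubW is inactive.
Required activator FubW is absent, so *mibJ* is not transcribed.
So MibJ is not produced.
Required activator MibJ is absent, so *mibW* is not transcribed.
So MibW is not produced.
c-di-GMP is present, so KepT is inactive.
Required activator KepT is absent, so *haxY* is not transcribed.
So HaxY is not produced.
cAMP is absent, so PurM is active.
With repressor PurM bound, *irpT* is not transcribed.
So IrpT is not produced.
Required activator IrpT is absent, so *kulP* is not transcribed.
So KulP is not produced.
Required activator KulP is absent, so *elnT* is not transcribed.

OFF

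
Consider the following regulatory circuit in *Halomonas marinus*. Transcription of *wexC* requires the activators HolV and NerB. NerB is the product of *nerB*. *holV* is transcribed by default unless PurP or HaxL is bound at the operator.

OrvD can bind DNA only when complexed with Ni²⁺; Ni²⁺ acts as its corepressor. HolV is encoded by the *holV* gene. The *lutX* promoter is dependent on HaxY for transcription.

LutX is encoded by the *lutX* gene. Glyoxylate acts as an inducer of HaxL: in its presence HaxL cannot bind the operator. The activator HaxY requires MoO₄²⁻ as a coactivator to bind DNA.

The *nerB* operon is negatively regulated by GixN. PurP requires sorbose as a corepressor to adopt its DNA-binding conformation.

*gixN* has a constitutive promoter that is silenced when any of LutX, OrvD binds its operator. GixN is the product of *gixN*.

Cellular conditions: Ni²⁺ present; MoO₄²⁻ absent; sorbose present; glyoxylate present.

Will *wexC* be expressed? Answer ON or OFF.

OFF

Sorbose is present, so PurP is active.
Glyoxylate is present, so HaxL is inactive.
With repressor PurP bound, *holV* is not transcribed.
So HolV is not produced.
MoO₄²⁻ is absent, so HaxY is inactive.
Required activator HaxY is absent, so *lutX* is not transcribed.
So LutX is not produced.
Ni²⁺ is present, so OrvD is active.
With repressor OrvD bound, *gixN* is not transcribed.
So GixN is not produced.
With no repressor bound, *nerB* is transcribed.
So NerB is produced and active.
Required activator HolV is absent, so *wexC* is not transcribed.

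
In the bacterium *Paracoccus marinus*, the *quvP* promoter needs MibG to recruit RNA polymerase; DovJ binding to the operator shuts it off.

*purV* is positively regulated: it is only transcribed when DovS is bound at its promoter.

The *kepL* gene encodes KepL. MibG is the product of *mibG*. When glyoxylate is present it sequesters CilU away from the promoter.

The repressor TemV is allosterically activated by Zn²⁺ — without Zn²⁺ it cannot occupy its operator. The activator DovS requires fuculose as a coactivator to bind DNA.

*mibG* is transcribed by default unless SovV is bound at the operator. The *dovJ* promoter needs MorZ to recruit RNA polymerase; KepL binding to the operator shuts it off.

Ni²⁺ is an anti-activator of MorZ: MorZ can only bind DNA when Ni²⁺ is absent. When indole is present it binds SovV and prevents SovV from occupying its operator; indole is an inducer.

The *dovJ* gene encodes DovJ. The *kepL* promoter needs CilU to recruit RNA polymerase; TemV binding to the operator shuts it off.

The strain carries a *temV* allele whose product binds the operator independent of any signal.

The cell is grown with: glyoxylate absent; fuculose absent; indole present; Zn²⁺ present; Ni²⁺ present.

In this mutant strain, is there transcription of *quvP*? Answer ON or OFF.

Indole is present, so SovV is inactive.
With no repressor bound, *mibG* is transcribed.
So MibG is produced and active.
TemV is constitutively active in this strain.
Glyoxylate is absent, so CilU is active.
With repressor TemV bound, *kepL* is not transcribed.
So KepL is not produced.
Ni²⁺ is present, so MorZ is inactive.
Required activator MorZ is absent, so *dovJ* is not transcribed.
So DovJ is not produced.
No repressor is bound and MibG is active, so *quvP* is transcribed.

ON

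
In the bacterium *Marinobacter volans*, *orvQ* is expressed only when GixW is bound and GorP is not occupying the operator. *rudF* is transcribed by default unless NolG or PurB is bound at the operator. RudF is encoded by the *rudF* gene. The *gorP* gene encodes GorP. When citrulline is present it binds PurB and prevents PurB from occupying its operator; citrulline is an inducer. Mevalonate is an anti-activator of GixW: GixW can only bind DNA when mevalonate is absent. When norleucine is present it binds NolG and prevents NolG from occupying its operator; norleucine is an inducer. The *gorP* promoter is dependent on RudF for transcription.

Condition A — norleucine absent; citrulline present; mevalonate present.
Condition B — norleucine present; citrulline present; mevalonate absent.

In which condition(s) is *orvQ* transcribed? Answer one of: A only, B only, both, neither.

Condition A:
Norleucine is absent, so NolG is active.
Citrulline is present, so PurB is inactive.
With repressor NolG bound, *rudF* is not transcribed.
So RudF is not produced.
Required activator RudF is absent, so *gorP* is not transcribed.
So GorP is not produced.
Mevalonate is present, so GixW is inactive.
Required activator GixW is absent, so *orvQ* is not transcribed.
→ *orvQ* is OFF in A.
Condition B:
Norleucine is present, so NolG is inactive.
Citrulline is present, so PurB is inactive.
With no repressor bound, *rudF* is transcribed.
So RudF is produced and active.
No repressor is bound and RudF is active, so *gorP* is transcribed.
So GorP is produced and active.
Mevalonate is absent, so GixW is active.
With repressor GorP bound, *orvQ* is not transcribed.
→ *orvQ* is OFF in B.

neither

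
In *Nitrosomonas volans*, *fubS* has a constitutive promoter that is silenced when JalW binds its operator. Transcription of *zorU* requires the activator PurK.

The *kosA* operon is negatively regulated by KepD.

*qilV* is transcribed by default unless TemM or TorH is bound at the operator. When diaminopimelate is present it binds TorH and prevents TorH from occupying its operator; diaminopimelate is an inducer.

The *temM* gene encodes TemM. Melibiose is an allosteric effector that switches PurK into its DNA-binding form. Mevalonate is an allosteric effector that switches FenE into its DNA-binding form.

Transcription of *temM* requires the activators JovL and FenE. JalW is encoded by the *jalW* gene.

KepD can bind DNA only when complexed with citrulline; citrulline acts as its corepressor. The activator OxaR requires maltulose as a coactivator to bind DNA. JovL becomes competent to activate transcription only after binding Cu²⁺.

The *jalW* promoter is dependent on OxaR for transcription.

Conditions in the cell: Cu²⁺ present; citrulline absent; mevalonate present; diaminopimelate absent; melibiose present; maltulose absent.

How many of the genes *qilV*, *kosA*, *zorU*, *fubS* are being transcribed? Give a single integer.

Cu²⁺ is present, so JovL is active.
Mevalonate is present, so FenE is active.
No repressor is bound and JovL and FenE are active, so *temM* is transcribed.
So TemM is produced and active.
Diaminopimelate is absent, so TorH is active.
With repressor TemM bound, *qilV* is not transcribed.
→ *qilV* is OFF.
Citrulline is absent, so KepD is inactive.
With no repressor bound, *kosA* is transcribed.
→ *kosA* is ON.
Melibiose is present, so PurK is active.
No repressor is bound and PurK is active, so *zorU* is transcribed.
→ *zorU* is ON.
Maltulose is absent, so OxaR is inactive.
Required activator OxaR is absent, so *jalW* is not transcribed.
So JalW is not produced.
With no repressor bound, *fubS* is transcribed.
→ *fubS* is ON.
3 of the 4 genes are transcribed.

3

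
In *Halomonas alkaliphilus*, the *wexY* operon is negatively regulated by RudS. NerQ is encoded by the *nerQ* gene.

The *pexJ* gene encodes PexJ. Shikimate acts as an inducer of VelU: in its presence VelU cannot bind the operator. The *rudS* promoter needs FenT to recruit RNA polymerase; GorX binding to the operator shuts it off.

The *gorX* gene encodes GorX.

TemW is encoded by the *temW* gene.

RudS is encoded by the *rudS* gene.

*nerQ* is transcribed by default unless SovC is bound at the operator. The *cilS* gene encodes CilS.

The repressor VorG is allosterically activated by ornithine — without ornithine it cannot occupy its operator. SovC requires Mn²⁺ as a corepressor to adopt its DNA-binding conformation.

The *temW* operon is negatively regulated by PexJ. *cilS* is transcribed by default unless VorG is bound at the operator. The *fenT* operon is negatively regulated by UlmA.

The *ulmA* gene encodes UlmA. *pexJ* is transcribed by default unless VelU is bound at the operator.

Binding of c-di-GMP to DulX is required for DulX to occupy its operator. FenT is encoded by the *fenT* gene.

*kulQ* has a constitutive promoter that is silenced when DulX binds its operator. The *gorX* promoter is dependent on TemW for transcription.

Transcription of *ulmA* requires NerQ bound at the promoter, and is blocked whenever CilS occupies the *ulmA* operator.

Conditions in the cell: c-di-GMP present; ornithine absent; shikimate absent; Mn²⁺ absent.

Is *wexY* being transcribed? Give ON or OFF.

Ornithine is absent, so VorG is inactive.
With no repressor bound, *cilS* is transcribed.
So CilS is produced and active.
Mn²⁺ is absent, so SovC is inactive.
With no repressor bound, *nerQ* is transcribed.
So NerQ is produced and active.
With repressor CilS bound, *ulmA* is not transcribed.
So UlmA is not produced.
With no repressor bound, *fenT* is transcribed.
So FenT is produced and active.
Shikimate is absent, so VelU is active.
With repressor VelU bound, *pexJ* is not transcribed.
So PexJ is not produced.
With no repressor bound, *temW* is transcribed.
So TemW is produced and active.
No repressor is bound and TemW is active, so *gorX* is transcribed.
So GorX is produced and active.
With repressor GorX bound, *rudS* is not transcribed.
So RudS is not produced.
With no repressor bound, *wexY* is transcribed.

ON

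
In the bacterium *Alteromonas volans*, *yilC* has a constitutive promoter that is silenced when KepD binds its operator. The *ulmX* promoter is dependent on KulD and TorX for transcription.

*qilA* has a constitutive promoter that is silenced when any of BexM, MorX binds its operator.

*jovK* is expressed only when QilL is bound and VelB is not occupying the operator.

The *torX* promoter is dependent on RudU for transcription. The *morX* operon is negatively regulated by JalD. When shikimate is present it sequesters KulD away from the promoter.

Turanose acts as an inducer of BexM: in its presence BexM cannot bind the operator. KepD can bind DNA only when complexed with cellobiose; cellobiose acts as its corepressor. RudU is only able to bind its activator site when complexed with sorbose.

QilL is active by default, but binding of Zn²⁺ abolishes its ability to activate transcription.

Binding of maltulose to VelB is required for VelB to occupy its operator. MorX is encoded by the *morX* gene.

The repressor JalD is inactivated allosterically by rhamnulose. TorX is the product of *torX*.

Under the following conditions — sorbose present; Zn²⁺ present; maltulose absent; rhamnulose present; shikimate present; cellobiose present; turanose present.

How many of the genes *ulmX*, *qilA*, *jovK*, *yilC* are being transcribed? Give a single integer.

0

Shikimate is present, so KulD is inactive.
Sorbose is present, so RudU is active.
No repressor is bound and RudU is active, so *torX* is transcribed.
So TorX is produced and active.
Required activator KulD is absent, so *ulmX* is not transcribed.
→ *ulmX* is OFF.
Turanose is present, so BexM is inactive.
Rhamnulose is present, so JalD is inactive.
With no repressor bound, *morX* is transcribed.
So MorX is produced and active.
With repressor MorX bound, *qilA* is not transcribed.
→ *qilA* is OFF.
Zn²⁺ is present, so QilL is inactive.
Maltulose is absent, so VelB is inactive.
Required activator QilL is absent, so *jovK* is not transcribed.
→ *jovK* is OFF.
Cellobiose is present, so KepD is active.
With repressor KepD bound, *yilC* is not transcribed.
→ *yilC* is OFF.
0 of the 4 genes are transcribed.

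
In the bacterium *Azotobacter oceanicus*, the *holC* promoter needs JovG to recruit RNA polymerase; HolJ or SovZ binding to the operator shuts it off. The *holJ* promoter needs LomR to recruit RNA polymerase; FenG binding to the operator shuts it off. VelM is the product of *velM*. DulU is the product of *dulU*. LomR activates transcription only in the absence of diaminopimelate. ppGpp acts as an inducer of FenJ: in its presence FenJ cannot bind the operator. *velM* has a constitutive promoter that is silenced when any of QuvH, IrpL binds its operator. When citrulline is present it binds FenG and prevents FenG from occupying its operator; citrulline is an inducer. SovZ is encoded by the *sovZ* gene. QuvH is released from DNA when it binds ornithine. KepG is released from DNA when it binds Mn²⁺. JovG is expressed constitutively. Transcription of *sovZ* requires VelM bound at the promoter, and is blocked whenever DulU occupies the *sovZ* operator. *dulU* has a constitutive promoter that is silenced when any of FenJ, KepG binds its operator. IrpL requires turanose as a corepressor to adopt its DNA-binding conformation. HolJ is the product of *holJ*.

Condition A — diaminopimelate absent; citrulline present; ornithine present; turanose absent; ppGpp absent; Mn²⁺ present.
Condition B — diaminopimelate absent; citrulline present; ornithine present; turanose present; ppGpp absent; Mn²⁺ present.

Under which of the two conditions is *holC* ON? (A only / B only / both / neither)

neither

Condition A:
Diaminopimelate is absent, so LomR is active.
Citrulline is present, so FenG is inactive.
No repressor is bound and LomR is active, so *holJ* is transcribed.
So HolJ is produced and active.
Ornithine is present, so QuvH is inactive.
Turanose is absent, so IrpL is inactive.
With no repressor bound, *velM* is transcribed.
So VelM is produced and active.
ppGpp is absent, so FenJ is active.
Mn²⁺ is present, so KepG is inactive.
With repressor FenJ bound, *dulU* is not transcribed.
So DulU is not produced.
No repressor is bound and VelM is active, so *sovZ* is transcribed.
So SovZ is produced and active.
JovG is produced constitutively and is active.
With repressor HolJ bound, *holC* is not transcribed.
→ *holC* is OFF in A.
Condition B:
Diaminopimelate is absent, so LomR is active.
Citrulline is present, so FenG is inactive.
No repressor is bound and LomR is active, so *holJ* is transcribed.
So HolJ is produced and active.
Ornithine is present, so QuvH is inactive.
Turanose is present, so IrpL is active.
With repressor IrpL bound, *velM* is not transcribed.
So VelM is not produced.
ppGpp is absent, so FenJ is active.
Mn²⁺ is present, so KepG is inactive.
With repressor FenJ bound, *dulU* is not transcribed.
So DulU is not produced.
Required activator VelM is absent, so *sovZ* is not transcribed.
So SovZ is not produced.
JovG is produced constitutively and is active.
With repressor HolJ bound, *holC* is not transcribed.
→ *holC* is OFF in B.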